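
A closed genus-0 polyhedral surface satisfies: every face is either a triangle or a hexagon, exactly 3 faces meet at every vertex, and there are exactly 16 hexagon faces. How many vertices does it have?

Let x be the number of triangles; then F = 16 + x.
Edge–face incidences: 2E = 6·16 + 3·x = 96 + 3x.
Every vertex has degree 3, so 3V = 2E.
Euler: V − E + F = 2 ⇒ (2E)/3 − E + (16 + x) = 2.
Multiply by 6: 2·(2E) − 3·(2E) + 6·(16 + x) = 12, i.e. 96 + 6x − (96 + 3x) = 12.
Collecting terms: 3x = 12, so x = 4.
Then 2E = 96 + 3·4 = 108, so E = 54, V = 2E/3 = 36, F = 16 + 4 = 20.

36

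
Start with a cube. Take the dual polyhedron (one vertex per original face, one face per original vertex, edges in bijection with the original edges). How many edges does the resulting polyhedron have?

The base solid has V = 8, E = 12, F = 6.
The dual swaps V and F and preserves E: V′ = F = 6, E′ = E = 12, F′ = V = 8.

12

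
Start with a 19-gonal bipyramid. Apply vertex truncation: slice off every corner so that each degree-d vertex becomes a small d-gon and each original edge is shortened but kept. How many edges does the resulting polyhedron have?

The base solid has V = 21, E = 57, F = 38.
Truncation replaces each original edge-end by a new vertex, so V′ = 2E = 114.
Each original edge survives, and each old vertex of degree d contributes d new edges; summing degrees gives Σd = 2E, so E′ = E + 2E = 3E = 171.
Each original face survives and each original vertex becomes one new face: F′ = F + V = 59.

171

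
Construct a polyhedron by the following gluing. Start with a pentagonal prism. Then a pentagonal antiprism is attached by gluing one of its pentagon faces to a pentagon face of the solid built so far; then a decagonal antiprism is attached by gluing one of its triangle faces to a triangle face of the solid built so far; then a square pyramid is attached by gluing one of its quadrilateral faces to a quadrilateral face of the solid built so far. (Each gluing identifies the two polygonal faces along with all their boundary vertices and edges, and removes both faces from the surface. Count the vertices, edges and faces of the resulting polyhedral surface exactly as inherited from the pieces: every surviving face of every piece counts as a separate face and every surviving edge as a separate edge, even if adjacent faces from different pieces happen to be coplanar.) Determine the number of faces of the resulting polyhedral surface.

40

A pentagonal prism: V=10, E=15, F=7.
Attach a pentagonal antiprism (V=10, E=20, F=12) along a 5-gon: merge 5 vertices and 5 edges, delete both glued faces → V=15, E=30, F=17.
Attach a decagonal antiprism (V=20, E=40, F=22) along a 3-gon: merge 3 vertices and 3 edges, delete both glued faces → V=32, E=67, F=37.
Attach a square pyramid (V=5, E=8, F=5) along a 4-gon: merge 4 vertices and 4 edges, delete both glued faces → V=33, E=71, F=40.
Check: V − E + F = 33 − 71 + 40 = 2.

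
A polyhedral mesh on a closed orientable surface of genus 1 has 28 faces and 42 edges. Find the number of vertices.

For a closed orientable surface of genus 1, χ = 2 − 2·1 = 0.
V = 0 + E − F = 0 + 42 − 28 = 14.

14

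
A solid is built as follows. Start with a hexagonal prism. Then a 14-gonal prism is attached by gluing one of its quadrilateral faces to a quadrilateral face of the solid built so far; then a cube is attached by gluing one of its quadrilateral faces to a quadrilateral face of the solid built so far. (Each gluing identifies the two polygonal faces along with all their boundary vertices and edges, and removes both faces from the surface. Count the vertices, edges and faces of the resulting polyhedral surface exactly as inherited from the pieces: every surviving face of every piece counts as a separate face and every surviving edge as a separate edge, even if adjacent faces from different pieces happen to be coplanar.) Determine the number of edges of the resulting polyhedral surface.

64

A hexagonal prism: V=12, E=18, F=8.
Attach a 14-gonal prism (V=28, E=42, F=16) along a 4-gon: merge 4 vertices and 4 edges, delete both glued faces → V=36, E=56, F=22.
Attach a cube (V=8, E=12, F=6) along a 4-gon: merge 4 vertices and 4 edges, delete both glued faces → V=40, E=64, F=26.
Check: V − E + F = 40 − 64 + 26 = 2.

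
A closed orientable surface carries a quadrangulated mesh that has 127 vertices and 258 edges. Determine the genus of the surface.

2

Every face is a square and each edge borders two faces, so 4F = 2·258, giving F = 129.
χ = V − E + F = 127 − 258 + 129 = -2.
For a closed orientable surface χ = 2 − 2g, so g = (2 − (-2))/2 = 2.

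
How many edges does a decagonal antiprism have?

An antiprism on an n-gon has two n-gon caps and 2n triangles: V = 2·10 = 20, E = 4·10 = 40, F = 2·10 + 2 = 22.

40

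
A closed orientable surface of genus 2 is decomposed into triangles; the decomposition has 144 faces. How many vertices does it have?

70

χ = 2 − 2·2 = -2, and every face is a triangle so 3F = 2E.
E = 3·144/2 = 216. Then V = -2 + E − F = -2 + 216 − 144 = 70.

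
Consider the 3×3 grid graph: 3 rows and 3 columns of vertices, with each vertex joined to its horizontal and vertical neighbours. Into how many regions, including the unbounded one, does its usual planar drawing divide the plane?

5

The grid has V = 3·3 = 9 vertices and E = 3·2 + 3·2 = 12 edges.
F = 2 − V + E = 2 − 9 + 12 = 5.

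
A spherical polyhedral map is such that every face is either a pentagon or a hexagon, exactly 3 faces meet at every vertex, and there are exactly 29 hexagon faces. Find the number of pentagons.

Let x be the number of pentagons; then F = 29 + x.
Edge–face incidences: 2E = 6·29 + 5·x = 174 + 5x.
Every vertex has degree 3, so 3V = 2E.
Euler: V − E + F = 2 ⇒ (2E)/3 − E + (29 + x) = 2.
Multiply by 6: 2·(2E) − 3·(2E) + 6·(29 + x) = 12, i.e. 174 + 6x − (174 + 5x) = 12.
Collecting terms: x = 12.
Then 2E = 174 + 5·12 = 234, so E = 117, V = 2E/3 = 78, F = 29 + 12 = 41.

12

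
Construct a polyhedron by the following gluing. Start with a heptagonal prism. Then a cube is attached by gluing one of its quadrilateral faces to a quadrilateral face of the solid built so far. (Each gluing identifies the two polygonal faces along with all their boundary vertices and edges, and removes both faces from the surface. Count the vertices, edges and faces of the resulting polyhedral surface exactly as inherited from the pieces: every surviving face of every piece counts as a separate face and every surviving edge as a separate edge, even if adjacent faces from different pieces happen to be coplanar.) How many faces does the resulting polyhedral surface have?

A heptagonal prism: V=14, E=21, F=9.
Attach a cube (V=8, E=12, F=6) along a 4-gon: merge 4 vertices and 4 edges, delete both glued faces → V=18, E=29, F=13.
Check: V − E + F = 18 − 29 + 13 = 2.

13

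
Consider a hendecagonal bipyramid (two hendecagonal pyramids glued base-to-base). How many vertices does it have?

13

A bipyramid over an n-gon has 2n triangular faces and n + 2 vertices: V = 11 + 2 = 13, E = 3·11 = 33, F = 2·11 = 22.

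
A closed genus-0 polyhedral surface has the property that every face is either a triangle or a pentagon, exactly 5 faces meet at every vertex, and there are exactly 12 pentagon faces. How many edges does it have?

Let x be the number of triangles; then F = 12 + x.
Edge–face incidences: 2E = 5·12 + 3·x = 60 + 3x.
Every vertex has degree 5, so 5V = 2E.
Euler: V − E + F = 2 ⇒ (2E)/5 − E + (12 + x) = 2.
Multiply by 10: 2·(2E) − 5·(2E) + 10·(12 + x) = 20, i.e. 120 + 10x − 3·(60 + 3x) = 20.
Collecting terms: x − 60 = 20, so x = 80.
Then 2E = 60 + 3·80 = 300, so E = 150, V = 2E/5 = 60, F = 12 + 80 = 92.

150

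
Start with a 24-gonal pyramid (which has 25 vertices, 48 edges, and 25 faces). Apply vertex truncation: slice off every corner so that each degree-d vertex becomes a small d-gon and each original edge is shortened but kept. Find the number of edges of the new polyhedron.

144

Truncation replaces each original edge-end by a new vertex, so V′ = 2E = 96.
Each original edge survives, and each old vertex of degree d contributes d new edges; summing degrees gives Σd = 2E, so E′ = E + 2E = 3E = 144.
Each original face survives and each original vertex becomes one new face: F′ = F + V = 50.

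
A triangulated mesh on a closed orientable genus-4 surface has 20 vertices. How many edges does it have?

χ = 2 − 2·4 = -6, and every face is a triangle so 3F = 2E.
V − E + F = -6 with E = 3F/2 gives 20 − (3/2 − 1)·F = -6, so F = 52 and E = 78.

78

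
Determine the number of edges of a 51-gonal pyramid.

102

A pyramid on an n-gon base has one n-gon and n triangles: V = 51 + 1 = 52, E = 2·51 = 102, F = 51 + 1 = 52.
Check: V − E + F = 52 − 102 + 52 = 2.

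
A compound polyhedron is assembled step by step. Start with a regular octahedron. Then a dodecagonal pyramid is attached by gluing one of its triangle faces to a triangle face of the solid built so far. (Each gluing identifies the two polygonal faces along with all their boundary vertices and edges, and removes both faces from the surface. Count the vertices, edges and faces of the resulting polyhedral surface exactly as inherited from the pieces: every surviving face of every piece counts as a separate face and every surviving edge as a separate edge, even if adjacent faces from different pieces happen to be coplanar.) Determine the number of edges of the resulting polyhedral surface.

33

A regular octahedron: V=6, E=12, F=8.
Attach a dodecagonal pyramid (V=13, E=24, F=13) along a 3-gon: merge 3 vertices and 3 edges, delete both glued faces → V=16, E=33, F=19.
Check: V − E + F = 16 − 33 + 19 = 2.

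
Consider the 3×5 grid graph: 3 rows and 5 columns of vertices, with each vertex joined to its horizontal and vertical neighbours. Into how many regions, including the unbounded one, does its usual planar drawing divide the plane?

9

The grid has V = 3·5 = 15 vertices and E = 3·4 + 5·2 = 22 edges.
F = 2 − V + E = 2 − 15 + 22 = 9.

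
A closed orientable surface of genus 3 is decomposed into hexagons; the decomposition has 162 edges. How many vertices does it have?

104

χ = 2 − 2·3 = -4, and every face is a hexagon so 6F = 2E.
F = 2E/6 = 54. Then V = -4 + E − F = -4 + 162 − 54 = 104.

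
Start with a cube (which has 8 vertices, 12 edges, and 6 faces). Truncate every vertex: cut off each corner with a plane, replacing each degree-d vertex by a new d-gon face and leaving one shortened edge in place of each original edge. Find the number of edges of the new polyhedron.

36

Truncation replaces each original edge-end by a new vertex, so V′ = 2E = 24.
Each original edge survives, and each old vertex of degree d contributes d new edges; summing degrees gives Σd = 2E, so E′ = E + 2E = 3E = 36.
Each original face survives and each original vertex becomes one new face: F′ = F + V = 14.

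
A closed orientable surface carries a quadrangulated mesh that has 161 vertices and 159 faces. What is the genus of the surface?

0

Every face is a square, so 2E = 4·159 = 636, giving E = 318.
χ = V − E + F = 161 − 318 + 159 = 2.
For a closed orientable surface χ = 2 − 2g, so g = (2 − (2))/2 = 0.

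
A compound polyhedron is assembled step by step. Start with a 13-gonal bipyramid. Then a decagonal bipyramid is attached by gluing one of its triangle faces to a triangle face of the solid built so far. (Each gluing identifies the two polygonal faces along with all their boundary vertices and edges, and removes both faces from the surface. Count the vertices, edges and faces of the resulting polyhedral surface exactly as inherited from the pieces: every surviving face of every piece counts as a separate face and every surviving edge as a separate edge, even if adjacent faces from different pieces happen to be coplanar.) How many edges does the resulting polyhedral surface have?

66

A 13-gonal bipyramid: V=15, E=39, F=26.
Attach a decagonal bipyramid (V=12, E=30, F=20) along a 3-gon: merge 3 vertices and 3 edges, delete both glued faces → V=24, E=66, F=44.
Check: V − E + F = 24 − 66 + 44 = 2.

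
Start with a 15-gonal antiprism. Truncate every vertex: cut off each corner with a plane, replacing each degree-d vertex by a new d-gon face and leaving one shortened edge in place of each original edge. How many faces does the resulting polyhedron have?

The base solid has V = 30, E = 60, F = 32.
Truncation replaces each original edge-end by a new vertex, so V′ = 2E = 120.
Each original edge survives, and each old vertex of degree d contributes d new edges; summing degrees gives Σd = 2E, so E′ = E + 2E = 3E = 180.
Each original face survives and each original vertex becomes one new face: F′ = F + V = 62.

62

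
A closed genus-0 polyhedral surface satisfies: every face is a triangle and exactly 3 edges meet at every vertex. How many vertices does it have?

4

Each face has 3 edges and each edge borders two faces, so 2E = 3F.
Each vertex has degree 3, so 3V = 2E and hence V = 3F/3.
Euler: V − E + F = 2 ⇒ (3F/3) − (3F/2) + F = 2.
Multiply by 6: (6 − 9 + 6)F = 12, i.e. 3F = 12.
So F = 4, E = 3·4/2 = 6, V = 3·4/3 = 4.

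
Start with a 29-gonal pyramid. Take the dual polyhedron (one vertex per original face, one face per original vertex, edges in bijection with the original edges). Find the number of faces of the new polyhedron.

30

The base solid has V = 30, E = 58, F = 30.
The dual swaps V and F and preserves E: V′ = F = 30, E′ = E = 58, F′ = V = 30.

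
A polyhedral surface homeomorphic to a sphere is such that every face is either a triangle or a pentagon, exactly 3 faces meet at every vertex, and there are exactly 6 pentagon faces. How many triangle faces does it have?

2

Let x be the number of triangles; then F = 6 + x.
Edge–face incidences: 2E = 5·6 + 3·x = 30 + 3x.
Every vertex has degree 3, so 3V = 2E.
Euler: V − E + F = 2 ⇒ (2E)/3 − E + (6 + x) = 2.
Multiply by 6: 2·(2E) − 3·(2E) + 6·(6 + x) = 12, i.e. 36 + 6x − (30 + 3x) = 12.
Collecting terms: 3x + 6 = 12, so 3x = 6, so x = 2.
Then 2E = 30 + 3·2 = 36, so E = 18, V = 2E/3 = 12, F = 6 + 2 = 8.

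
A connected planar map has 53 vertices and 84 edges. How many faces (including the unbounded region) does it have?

33

Euler's formula for a connected plane graph: V − E + F = 2, so F = 2 − 53 + 84 = 33.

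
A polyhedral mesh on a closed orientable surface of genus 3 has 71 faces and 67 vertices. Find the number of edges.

142

For a closed orientable surface of genus 3, χ = 2 − 2·3 = -4.
E = V + F − (-4) = 67 + 71 − (-4) = 142.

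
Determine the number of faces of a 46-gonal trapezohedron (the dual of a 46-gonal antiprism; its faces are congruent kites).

The n-trapezohedron (dual of the n-antiprism) has V = 2·46 + 2 = 94, E = 4·46 = 184, F = 2·46 = 92.

92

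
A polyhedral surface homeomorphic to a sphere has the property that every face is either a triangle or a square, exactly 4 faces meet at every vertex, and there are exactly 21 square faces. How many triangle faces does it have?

Let x be the number of triangles; then F = 21 + x.
Edge–face incidences: 2E = 4·21 + 3·x = 84 + 3x.
Every vertex has degree 4, so 4V = 2E.
Euler: V − E + F = 2 ⇒ (2E)/4 − E + (21 + x) = 2.
Multiply by 8: 2·(2E) − 4·(2E) + 8·(21 + x) = 16, i.e. 168 + 8x − 2·(84 + 3x) = 16.
Collecting terms: 2x = 16, so x = 8.
Then 2E = 84 + 3·8 = 108, so E = 54, V = 2E/4 = 27, F = 21 + 8 = 29.

8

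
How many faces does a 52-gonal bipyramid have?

104

A bipyramid over an n-gon has 2n triangular faces and n + 2 vertices: V = 52 + 2 = 54, E = 3·52 = 156, F = 2·52 = 104.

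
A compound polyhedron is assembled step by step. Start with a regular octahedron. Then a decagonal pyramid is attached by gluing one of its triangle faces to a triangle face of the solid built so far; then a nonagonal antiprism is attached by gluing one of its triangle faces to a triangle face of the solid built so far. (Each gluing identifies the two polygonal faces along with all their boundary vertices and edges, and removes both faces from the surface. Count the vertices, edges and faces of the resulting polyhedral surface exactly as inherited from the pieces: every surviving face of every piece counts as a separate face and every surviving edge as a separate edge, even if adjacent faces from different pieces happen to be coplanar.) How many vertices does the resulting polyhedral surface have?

29

A regular octahedron: V=6, E=12, F=8.
Attach a decagonal pyramid (V=11, E=20, F=11) along a 3-gon: merge 3 vertices and 3 edges, delete both glued faces → V=14, E=29, F=17.
Attach a nonagonal antiprism (V=18, E=36, F=20) along a 3-gon: merge 3 vertices and 3 edges, delete both glued faces → V=29, E=62, F=35.
Check: V − E + F = 29 − 62 + 35 = 2.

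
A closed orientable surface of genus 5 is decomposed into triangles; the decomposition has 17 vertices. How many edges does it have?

75

χ = 2 − 2·5 = -8, and every face is a triangle so 3F = 2E.
V − E + F = -8 with E = 3F/2 gives 17 − (3/2 − 1)·F = -8, so F = 50 and E = 75.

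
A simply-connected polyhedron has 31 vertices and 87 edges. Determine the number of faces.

Here V − E + F = 2.
F = 2 − V + E = 2 − 31 + 87 = 58.

58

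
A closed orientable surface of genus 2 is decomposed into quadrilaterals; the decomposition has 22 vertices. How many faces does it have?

χ = 2 − 2·2 = -2, and every face is a square so 4F = 2E.
V − E + F = -2 with E = 4F/2 gives 22 − (4/2 − 1)·F = -2, so F = 24 and E = 48.

24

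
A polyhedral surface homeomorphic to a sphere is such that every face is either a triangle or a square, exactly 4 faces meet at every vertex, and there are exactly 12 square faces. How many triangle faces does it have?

Let x be the number of triangles; then F = 12 + x.
Edge–face incidences: 2E = 4·12 + 3·x = 48 + 3x.
Every vertex has degree 4, so 4V = 2E.
Euler: V − E + F = 2 ⇒ (2E)/4 − E + (12 + x) = 2.
Multiply by 8: 2·(2E) − 4·(2E) + 8·(12 + x) = 16, i.e. 96 + 8x − 2·(48 + 3x) = 16.
Collecting terms: 2x = 16, so x = 8.
Then 2E = 48 + 3·8 = 72, so E = 36, V = 2E/4 = 18, F = 12 + 8 = 20.

8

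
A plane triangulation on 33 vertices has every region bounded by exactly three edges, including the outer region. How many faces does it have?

In a plane triangulation 3F = 2E and V − E + F = 2, so F = 2V − 4 = 2·33 − 4 = 62.

62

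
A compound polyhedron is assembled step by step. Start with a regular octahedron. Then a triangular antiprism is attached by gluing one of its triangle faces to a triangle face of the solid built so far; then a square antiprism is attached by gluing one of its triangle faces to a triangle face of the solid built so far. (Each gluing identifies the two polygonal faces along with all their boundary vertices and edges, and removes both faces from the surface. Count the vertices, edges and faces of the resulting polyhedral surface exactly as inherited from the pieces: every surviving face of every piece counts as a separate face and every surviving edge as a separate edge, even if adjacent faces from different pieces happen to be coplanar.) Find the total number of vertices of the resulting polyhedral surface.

14

A regular octahedron: V=6, E=12, F=8.
Attach a triangular antiprism (V=6, E=12, F=8) along a 3-gon: merge 3 vertices and 3 edges, delete both glued faces → V=9, E=21, F=14.
Attach a square antiprism (V=8, E=16, F=10) along a 3-gon: merge 3 vertices and 3 edges, delete both glued faces → V=14, E=34, F=22.
Check: V − E + F = 14 − 34 + 22 = 2.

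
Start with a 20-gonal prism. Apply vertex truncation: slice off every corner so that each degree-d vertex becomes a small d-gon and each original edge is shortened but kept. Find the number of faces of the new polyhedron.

The base solid has V = 40, E = 60, F = 22.
Truncation replaces each original edge-end by a new vertex, so V′ = 2E = 120.
Each original edge survives, and each old vertex of degree d contributes d new edges; summing degrees gives Σd = 2E, so E′ = E + 2E = 3E = 180.
Each original face survives and each original vertex becomes one new face: F′ = F + V = 62.

62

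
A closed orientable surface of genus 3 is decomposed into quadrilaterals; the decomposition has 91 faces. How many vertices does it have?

χ = 2 − 2·3 = -4, and every face is a square so 4F = 2E.
E = 4·91/2 = 182. Then V = -4 + E − F = -4 + 182 − 91 = 87.

87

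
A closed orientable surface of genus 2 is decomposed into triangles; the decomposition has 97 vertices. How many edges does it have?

χ = 2 − 2·2 = -2, and every face is a triangle so 3F = 2E.
V − E + F = -2 with E = 3F/2 gives 97 − (3/2 − 1)·F = -2, so F = 198 and E = 297.

297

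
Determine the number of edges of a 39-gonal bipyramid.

117

A bipyramid over an n-gon has 2n triangular faces and n + 2 vertices: V = 39 + 2 = 41, E = 3·39 = 117, F = 2·39 = 78.
Check: V − E + F = 41 − 117 + 78 = 2.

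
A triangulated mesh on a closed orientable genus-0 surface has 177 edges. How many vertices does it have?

61

χ = 2 − 2·0 = 2, and every face is a triangle so 3F = 2E.
F = 2E/3 = 118. Then V = 2 + E − F = 2 + 177 − 118 = 61.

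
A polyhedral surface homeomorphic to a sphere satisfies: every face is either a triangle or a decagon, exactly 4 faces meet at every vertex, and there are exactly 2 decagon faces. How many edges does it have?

Let x be the number of triangles; then F = 2 + x.
Edge–face incidences: 2E = 10·2 + 3·x = 20 + 3x.
Every vertex has degree 4, so 4V = 2E.
Euler: V − E + F = 2 ⇒ (2E)/4 − E + (2 + x) = 2.
Multiply by 8: 2·(2E) − 4·(2E) + 8·(2 + x) = 16, i.e. 16 + 8x − 2·(20 + 3x) = 16.
Collecting terms: 2x − 24 = 16, so 2x = 40, so x = 20.
Then 2E = 20 + 3·20 = 80, so E = 40, V = 2E/4 = 20, F = 2 + 20 = 22.

40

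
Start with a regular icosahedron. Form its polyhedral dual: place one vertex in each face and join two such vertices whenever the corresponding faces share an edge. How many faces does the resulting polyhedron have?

12

The base solid has V = 12, E = 30, F = 20.
The dual swaps V and F and preserves E: V′ = F = 20, E′ = E = 30, F′ = V = 12.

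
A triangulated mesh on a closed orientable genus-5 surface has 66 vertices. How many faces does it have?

148

χ = 2 − 2·5 = -8, and every face is a triangle so 3F = 2E.
V − E + F = -8 with E = 3F/2 gives 66 − (3/2 − 1)·F = -8, so F = 148 and E = 222.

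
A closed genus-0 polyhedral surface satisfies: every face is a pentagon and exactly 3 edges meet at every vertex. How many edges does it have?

30

Each face has 5 edges and each edge borders two faces, so 2E = 5F.
Each vertex has degree 3, so 3V = 2E and hence V = 5F/3.
Euler: V − E + F = 2 ⇒ (5F/3) − (5F/2) + F = 2.
Multiply by 6: (10 − 15 + 6)F = 12, i.e. 1F = 12.
So F = 12, E = 5·12/2 = 30, V = 5·12/3 = 20.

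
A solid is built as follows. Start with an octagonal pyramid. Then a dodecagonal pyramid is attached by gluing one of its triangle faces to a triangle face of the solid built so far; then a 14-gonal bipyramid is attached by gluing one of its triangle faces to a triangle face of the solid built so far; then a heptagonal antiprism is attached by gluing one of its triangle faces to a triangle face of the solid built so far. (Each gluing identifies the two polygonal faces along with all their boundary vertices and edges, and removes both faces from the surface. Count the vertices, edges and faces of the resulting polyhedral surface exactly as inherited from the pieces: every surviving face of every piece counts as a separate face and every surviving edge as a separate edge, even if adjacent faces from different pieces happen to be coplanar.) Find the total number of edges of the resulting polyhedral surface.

101

An octagonal pyramid: V=9, E=16, F=9.
Attach a dodecagonal pyramid (V=13, E=24, F=13) along a 3-gon: merge 3 vertices and 3 edges, delete both glued faces → V=19, E=37, F=20.
Attach a 14-gonal bipyramid (V=16, E=42, F=28) along a 3-gon: merge 3 vertices and 3 edges, delete both glued faces → V=32, E=76, F=46.
Attach a heptagonal antiprism (V=14, E=28, F=16) along a 3-gon: merge 3 vertices and 3 edges, delete both glued faces → V=43, E=101, F=60.
Check: V − E + F = 43 − 101 + 60 = 2.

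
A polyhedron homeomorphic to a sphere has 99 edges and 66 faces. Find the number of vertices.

Here V − E + F = 2.
V = 2 + E − F = 2 + 99 − 66 = 35.

35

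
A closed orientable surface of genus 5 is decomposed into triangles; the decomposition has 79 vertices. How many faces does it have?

174

χ = 2 − 2·5 = -8, and every face is a triangle so 3F = 2E.
V − E + F = -8 with E = 3F/2 gives 79 − (3/2 − 1)·F = -8, so F = 174 and E = 261.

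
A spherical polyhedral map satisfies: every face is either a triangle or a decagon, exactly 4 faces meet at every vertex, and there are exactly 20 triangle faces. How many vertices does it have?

20

Let x be the number of decagons; then F = 20 + x.
Edge–face incidences: 2E = 3·20 + 10·x = 60 + 10x.
Every vertex has degree 4, so 4V = 2E.
Euler: V − E + F = 2 ⇒ (2E)/4 − E + (20 + x) = 2.
Multiply by 8: 2·(2E) − 4·(2E) + 8·(20 + x) = 16, i.e. 160 + 8x − 2·(60 + 10x) = 16.
Collecting terms: −12x + 40 = 16, so −12x = −24, so x = 2.
Then 2E = 60 + 10·2 = 80, so E = 40, V = 2E/4 = 20, F = 20 + 2 = 22.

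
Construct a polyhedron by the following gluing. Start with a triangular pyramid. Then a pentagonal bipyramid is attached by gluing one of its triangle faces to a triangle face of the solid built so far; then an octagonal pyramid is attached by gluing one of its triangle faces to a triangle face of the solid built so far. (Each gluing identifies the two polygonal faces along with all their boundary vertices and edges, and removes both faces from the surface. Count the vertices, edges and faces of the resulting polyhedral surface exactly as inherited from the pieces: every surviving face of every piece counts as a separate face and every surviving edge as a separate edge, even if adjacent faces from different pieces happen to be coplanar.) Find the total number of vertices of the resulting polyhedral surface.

A triangular pyramid: V=4, E=6, F=4.
Attach a pentagonal bipyramid (V=7, E=15, F=10) along a 3-gon: merge 3 vertices and 3 edges, delete both glued faces → V=8, E=18, F=12.
Attach an octagonal pyramid (V=9, E=16, F=9) along a 3-gon: merge 3 vertices and 3 edges, delete both glued faces → V=14, E=31, F=19.
Check: V − E + F = 14 − 31 + 19 = 2.

14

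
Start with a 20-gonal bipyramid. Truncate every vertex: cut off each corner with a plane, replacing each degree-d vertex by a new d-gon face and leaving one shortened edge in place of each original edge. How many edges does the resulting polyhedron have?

The base solid has V = 22, E = 60, F = 40.
Truncation replaces each original edge-end by a new vertex, so V′ = 2E = 120.
Each original edge survives, and each old vertex of degree d contributes d new edges; summing degrees gives Σd = 2E, so E′ = E + 2E = 3E = 180.
Each original face survives and each original vertex becomes one new face: F′ = F + V = 62.

180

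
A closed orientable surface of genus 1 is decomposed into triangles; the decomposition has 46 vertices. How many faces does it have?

χ = 2 − 2·1 = 0, and every face is a triangle so 3F = 2E.
V − E + F = 0 with E = 3F/2 gives 46 − (3/2 − 1)·F = 0, so F = 92 and E = 138.

92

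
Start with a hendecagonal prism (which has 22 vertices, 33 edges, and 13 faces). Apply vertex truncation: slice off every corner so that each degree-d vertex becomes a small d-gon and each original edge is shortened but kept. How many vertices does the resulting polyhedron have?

Truncation replaces each original edge-end by a new vertex, so V′ = 2E = 66.
Each original edge survives, and each old vertex of degree d contributes d new edges; summing degrees gives Σd = 2E, so E′ = E + 2E = 3E = 99.
Each original face survives and each original vertex becomes one new face: F′ = F + V = 35.

66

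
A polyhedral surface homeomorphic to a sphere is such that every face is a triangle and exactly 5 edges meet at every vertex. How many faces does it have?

20

Each face has 3 edges and each edge borders two faces, so 2E = 3F.
Each vertex has degree 5, so 5V = 2E and hence V = 3F/5.
Euler: V − E + F = 2 ⇒ (3F/5) − (3F/2) + F = 2.
Multiply by 10: (6 − 15 + 10)F = 20, i.e. 1F = 20.
So F = 20, E = 3·20/2 = 30, V = 3·20/5 = 12.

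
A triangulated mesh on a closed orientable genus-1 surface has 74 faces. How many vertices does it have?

37

χ = 2 − 2·1 = 0, and every face is a triangle so 3F = 2E.
E = 3·74/2 = 111. Then V = 0 + E − F = 0 + 111 − 74 = 37.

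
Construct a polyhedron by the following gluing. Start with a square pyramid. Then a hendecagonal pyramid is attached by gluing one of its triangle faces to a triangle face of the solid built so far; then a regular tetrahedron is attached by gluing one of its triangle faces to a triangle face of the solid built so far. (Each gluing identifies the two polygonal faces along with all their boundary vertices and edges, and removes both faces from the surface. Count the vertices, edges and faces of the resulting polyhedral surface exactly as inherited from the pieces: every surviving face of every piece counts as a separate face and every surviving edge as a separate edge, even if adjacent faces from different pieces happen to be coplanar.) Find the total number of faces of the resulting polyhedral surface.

17

A square pyramid: V=5, E=8, F=5.
Attach a hendecagonal pyramid (V=12, E=22, F=12) along a 3-gon: merge 3 vertices and 3 edges, delete both glued faces → V=14, E=27, F=15.
Attach a regular tetrahedron (V=4, E=6, F=4) along a 3-gon: merge 3 vertices and 3 edges, delete both glued faces → V=15, E=30, F=17.
Check: V − E + F = 15 − 30 + 17 = 2.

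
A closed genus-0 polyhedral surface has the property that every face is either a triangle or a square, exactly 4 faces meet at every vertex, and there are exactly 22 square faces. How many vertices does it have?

28

Let x be the number of triangles; then F = 22 + x.
Edge–face incidences: 2E = 4·22 + 3·x = 88 + 3x.
Every vertex has degree 4, so 4V = 2E.
Euler: V − E + F = 2 ⇒ (2E)/4 − E + (22 + x) = 2.
Multiply by 8: 2·(2E) − 4·(2E) + 8·(22 + x) = 16, i.e. 176 + 8x − 2·(88 + 3x) = 16.
Collecting terms: 2x = 16, so x = 8.
Then 2E = 88 + 3·8 = 112, so E = 56, V = 2E/4 = 28, F = 22 + 8 = 30.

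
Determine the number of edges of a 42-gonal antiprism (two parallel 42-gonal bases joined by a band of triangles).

168

An antiprism on an n-gon has two n-gon caps and 2n triangles: V = 2·42 = 84, E = 4·42 = 168, F = 2·42 + 2 = 86.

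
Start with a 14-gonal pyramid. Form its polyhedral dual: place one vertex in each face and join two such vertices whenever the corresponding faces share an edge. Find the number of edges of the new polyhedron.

The base solid has V = 15, E = 28, F = 15.
The dual swaps V and F and preserves E: V′ = F = 15, E′ = E = 28, F′ = V = 15.

28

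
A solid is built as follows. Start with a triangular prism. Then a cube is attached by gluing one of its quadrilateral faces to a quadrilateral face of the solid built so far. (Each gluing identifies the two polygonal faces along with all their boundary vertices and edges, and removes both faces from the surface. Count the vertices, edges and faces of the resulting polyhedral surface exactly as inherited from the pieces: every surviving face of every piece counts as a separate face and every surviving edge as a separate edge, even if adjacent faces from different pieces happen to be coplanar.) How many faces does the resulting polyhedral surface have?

A triangular prism: V=6, E=9, F=5.
Attach a cube (V=8, E=12, F=6) along a 4-gon: merge 4 vertices and 4 edges, delete both glued faces → V=10, E=17, F=9.
Check: V − E + F = 10 − 17 + 9 = 2.

9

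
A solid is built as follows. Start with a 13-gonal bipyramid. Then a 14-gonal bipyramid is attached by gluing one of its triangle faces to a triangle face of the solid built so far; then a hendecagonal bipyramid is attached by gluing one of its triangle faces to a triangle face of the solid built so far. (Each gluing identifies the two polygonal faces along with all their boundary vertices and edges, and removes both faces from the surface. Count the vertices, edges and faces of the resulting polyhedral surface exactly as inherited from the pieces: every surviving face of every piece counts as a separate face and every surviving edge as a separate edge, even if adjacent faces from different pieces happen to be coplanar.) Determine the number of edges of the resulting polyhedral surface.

A 13-gonal bipyramid: V=15, E=39, F=26.
Attach a 14-gonal bipyramid (V=16, E=42, F=28) along a 3-gon: merge 3 vertices and 3 edges, delete both glued faces → V=28, E=78, F=52.
Attach a hendecagonal bipyramid (V=13, E=33, F=22) along a 3-gon: merge 3 vertices and 3 edges, delete both glued faces → V=38, E=108, F=72.
Check: V − E + F = 38 − 108 + 72 = 2.

108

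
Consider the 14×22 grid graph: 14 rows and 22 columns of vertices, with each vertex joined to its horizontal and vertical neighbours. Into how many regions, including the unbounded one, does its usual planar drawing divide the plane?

274

The grid has V = 14·22 = 308 vertices and E = 14·21 + 22·13 = 580 edges.
F = 2 − V + E = 2 − 308 + 580 = 274.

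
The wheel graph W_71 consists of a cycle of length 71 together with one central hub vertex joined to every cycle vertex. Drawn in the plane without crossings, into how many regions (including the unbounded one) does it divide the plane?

W_71 has V = 71 + 1 = 72 vertices and E = 2·71 = 142 edges.
By Euler's formula F = 2 − V + E = 2 − 72 + 142 = 72.

72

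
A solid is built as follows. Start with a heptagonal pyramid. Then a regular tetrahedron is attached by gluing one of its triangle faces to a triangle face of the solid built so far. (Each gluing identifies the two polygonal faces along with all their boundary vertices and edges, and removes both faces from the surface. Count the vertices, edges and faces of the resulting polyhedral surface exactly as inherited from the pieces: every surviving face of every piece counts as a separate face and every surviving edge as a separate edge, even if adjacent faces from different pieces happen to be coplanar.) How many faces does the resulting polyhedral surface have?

10

A heptagonal pyramid: V=8, E=14, F=8.
Attach a regular tetrahedron (V=4, E=6, F=4) along a 3-gon: merge 3 vertices and 3 edges, delete both glued faces → V=9, E=17, F=10.
Check: V − E + F = 9 − 17 + 10 = 2.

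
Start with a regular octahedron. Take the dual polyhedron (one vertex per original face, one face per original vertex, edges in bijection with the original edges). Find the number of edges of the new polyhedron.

12

The base solid has V = 6, E = 12, F = 8.
The dual swaps V and F and preserves E: V′ = F = 8, E′ = E = 12, F′ = V = 6.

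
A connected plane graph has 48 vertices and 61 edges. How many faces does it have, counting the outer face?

Euler's formula for a connected plane graph: V − E + F = 2, so F = 2 − 48 + 61 = 15.

15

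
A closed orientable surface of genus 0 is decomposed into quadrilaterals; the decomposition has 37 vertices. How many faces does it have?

χ = 2 − 2·0 = 2, and every face is a square so 4F = 2E.
V − E + F = 2 with E = 4F/2 gives 37 − (4/2 − 1)·F = 2, so F = 35 and E = 70.

35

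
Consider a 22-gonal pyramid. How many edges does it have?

A pyramid on an n-gon base has one n-gon and n triangles: V = 22 + 1 = 23, E = 2·22 = 44, F = 22 + 1 = 23.

44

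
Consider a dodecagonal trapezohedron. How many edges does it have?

The n-trapezohedron (dual of the n-antiprism) has V = 2·12 + 2 = 26, E = 4·12 = 48, F = 2·12 = 24.

48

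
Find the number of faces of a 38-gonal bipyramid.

76

A bipyramid over an n-gon has 2n triangular faces and n + 2 vertices: V = 38 + 2 = 40, E = 3·38 = 114, F = 2·38 = 76.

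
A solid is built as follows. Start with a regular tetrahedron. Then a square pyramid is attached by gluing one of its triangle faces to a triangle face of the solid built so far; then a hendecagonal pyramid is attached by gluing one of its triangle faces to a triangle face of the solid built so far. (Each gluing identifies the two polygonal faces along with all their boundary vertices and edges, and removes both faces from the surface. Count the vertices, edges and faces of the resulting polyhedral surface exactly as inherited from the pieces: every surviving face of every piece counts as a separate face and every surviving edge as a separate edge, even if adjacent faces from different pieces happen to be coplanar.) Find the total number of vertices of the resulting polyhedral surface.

15

A regular tetrahedron: V=4, E=6, F=4.
Attach a square pyramid (V=5, E=8, F=5) along a 3-gon: merge 3 vertices and 3 edges, delete both glued faces → V=6, E=11, F=7.
Attach a hendecagonal pyramid (V=12, E=22, F=12) along a 3-gon: merge 3 vertices and 3 edges, delete both glued faces → V=15, E=30, F=17.
Check: V − E + F = 15 − 30 + 17 = 2.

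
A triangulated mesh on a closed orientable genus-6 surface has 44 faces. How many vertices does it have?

χ = 2 − 2·6 = -10, and every face is a triangle so 3F = 2E.
E = 3·44/2 = 66. Then V = -10 + E − F = -10 + 66 − 44 = 12.

12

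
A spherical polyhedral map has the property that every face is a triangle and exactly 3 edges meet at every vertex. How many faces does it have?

4

Each face has 3 edges and each edge borders two faces, so 2E = 3F.
Each vertex has degree 3, so 3V = 2E and hence V = 3F/3.
Euler: V − E + F = 2 ⇒ (3F/3) − (3F/2) + F = 2.
Multiply by 6: (6 − 9 + 6)F = 12, i.e. 3F = 12.
So F = 4, E = 3·4/2 = 6, V = 3·4/3 = 4.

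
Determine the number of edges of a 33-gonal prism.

A prism on an n-gon has two n-gon bases and n rectangular sides: V = 2·33 = 66, E = 3·33 = 99, F = 33 + 2 = 35.

99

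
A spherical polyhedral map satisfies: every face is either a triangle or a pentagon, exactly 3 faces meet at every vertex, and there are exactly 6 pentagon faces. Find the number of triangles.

Let x be the number of triangles; then F = 6 + x.
Edge–face incidences: 2E = 5·6 + 3·x = 30 + 3x.
Every vertex has degree 3, so 3V = 2E.
Euler: V − E + F = 2 ⇒ (2E)/3 − E + (6 + x) = 2.
Multiply by 6: 2·(2E) − 3·(2E) + 6·(6 + x) = 12, i.e. 36 + 6x − (30 + 3x) = 12.
Collecting terms: 3x + 6 = 12, so 3x = 6, so x = 2.
Then 2E = 30 + 3·2 = 36, so E = 18, V = 2E/3 = 12, F = 6 + 2 = 8.

2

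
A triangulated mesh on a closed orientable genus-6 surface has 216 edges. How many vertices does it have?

62

χ = 2 − 2·6 = -10, and every face is a triangle so 3F = 2E.
F = 2E/3 = 144. Then V = -10 + E − F = -10 + 216 − 144 = 62.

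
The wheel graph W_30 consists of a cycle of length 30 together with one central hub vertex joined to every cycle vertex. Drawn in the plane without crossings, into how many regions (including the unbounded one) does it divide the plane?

W_30 has V = 30 + 1 = 31 vertices and E = 2·30 = 60 edges.
By Euler's formula F = 2 − V + E = 2 − 31 + 60 = 31.

31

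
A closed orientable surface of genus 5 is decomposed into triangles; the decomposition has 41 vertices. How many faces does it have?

χ = 2 − 2·5 = -8, and every face is a triangle so 3F = 2E.
V − E + F = -8 with E = 3F/2 gives 41 − (3/2 − 1)·F = -8, so F = 98 and E = 147.

98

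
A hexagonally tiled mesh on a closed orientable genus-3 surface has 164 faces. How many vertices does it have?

324

χ = 2 − 2·3 = -4, and every face is a hexagon so 6F = 2E.
E = 6·164/2 = 492. Then V = -4 + E − F = -4 + 492 − 164 = 324.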